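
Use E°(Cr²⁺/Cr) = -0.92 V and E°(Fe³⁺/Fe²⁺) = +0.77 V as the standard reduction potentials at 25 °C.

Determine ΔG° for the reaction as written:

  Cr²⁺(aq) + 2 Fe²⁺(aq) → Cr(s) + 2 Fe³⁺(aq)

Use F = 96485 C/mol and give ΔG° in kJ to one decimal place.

As written, Cr²⁺/Cr is reduced (cathode) and Fe³⁺/Fe²⁺ is oxidised (anode), so E°cell = (-0.92) − (+0.77) = -1.69 V.
Balancing electrons gives n = 2.
ΔG° = −nFE° = −(2)(96485)(-1.69) = 326,119 J = +326.1 kJ.

+326.1 kJ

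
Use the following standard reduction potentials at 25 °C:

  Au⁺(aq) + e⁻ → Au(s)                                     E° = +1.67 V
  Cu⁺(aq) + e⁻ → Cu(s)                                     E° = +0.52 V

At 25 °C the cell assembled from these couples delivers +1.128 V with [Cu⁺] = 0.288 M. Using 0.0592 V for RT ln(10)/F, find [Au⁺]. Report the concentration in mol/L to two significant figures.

Au⁺/Au is the cathode, Cu⁺/Cu the anode: E°cell = +1.15 V, n = 1.
Overall reaction: Au⁺(aq) + Cu(s) → Au(s) + Cu⁺(aq); Q = [Cu⁺]^1/[Au⁺]^1.
From E = E° − (0.0592/n) log Q: log Q = (E° − E)·n/0.0592 = (+1.15 − (+1.128))·1/0.0592 = 0.3716.
So 1·log[Au⁺] = 1·log(0.288) − log Q = -0.5406 − (0.3716) = -0.9122; [Au⁺] = 10^(-0.9122) ≈ 0.12 M.

0.12 M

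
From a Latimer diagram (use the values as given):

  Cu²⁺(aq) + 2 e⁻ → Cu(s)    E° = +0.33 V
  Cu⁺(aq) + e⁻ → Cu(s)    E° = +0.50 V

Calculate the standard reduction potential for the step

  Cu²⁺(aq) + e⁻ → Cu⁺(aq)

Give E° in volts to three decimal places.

+0.160 V

Sequential free energies add, so n₃E°₃ = n₁E°₁ + n₂E°₂.
With n₃ = 2, and the known step contributing 1×(+0.50) V, the unknown satisfies 1·E° = 2×(+0.33) − 1×(+0.50) = +0.160.
E° = +0.160 / 1 = +0.160 V.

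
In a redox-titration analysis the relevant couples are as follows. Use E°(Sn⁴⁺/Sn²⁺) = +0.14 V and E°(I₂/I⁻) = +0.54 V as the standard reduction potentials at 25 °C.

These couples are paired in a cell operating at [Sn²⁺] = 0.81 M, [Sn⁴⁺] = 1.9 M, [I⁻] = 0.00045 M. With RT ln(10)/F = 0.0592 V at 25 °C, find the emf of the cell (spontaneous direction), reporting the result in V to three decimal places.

+0.587 V

I₂/I⁻ is the cathode (higher E°), Sn⁴⁺/Sn²⁺ the anode: E°cell = +0.54 − (+0.14) = +0.40 V, n = 2.
Overall: I₂(s) + Sn²⁺(aq) → 2 I⁻(aq) + Sn⁴⁺(aq)
Q = [I⁻]^2·[Sn⁴⁺] / ([Sn²⁺]); log Q = -6.323.
E = E° − (0.0592/n) log Q = +0.40 − (0.0592/2)(-6.323) = +0.587 V.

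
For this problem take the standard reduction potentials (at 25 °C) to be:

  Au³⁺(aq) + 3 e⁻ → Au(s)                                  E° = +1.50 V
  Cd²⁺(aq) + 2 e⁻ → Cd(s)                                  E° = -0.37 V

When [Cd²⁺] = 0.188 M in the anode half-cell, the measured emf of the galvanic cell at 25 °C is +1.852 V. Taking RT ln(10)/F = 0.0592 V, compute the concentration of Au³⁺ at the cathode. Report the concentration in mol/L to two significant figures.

Au³⁺/Au is the cathode, Cd²⁺/Cd the anode: E°cell = +1.87 V, n = 6.
Overall reaction: 2 Au³⁺(aq) + 3 Cd(s) → 2 Au(s) + 3 Cd²⁺(aq); Q = [Cd²⁺]^3/[Au³⁺]^2.
From E = E° − (0.0592/n) log Q: log Q = (E° − E)·n/0.0592 = (+1.87 − (+1.852))·6/0.0592 = 1.8243.
So 2·log[Au³⁺] = 3·log(0.188) − log Q = -2.1775 − (1.8243) = -4.0018; log[Au³⁺] = -4.0018 / 2 = -2.0009; [Au³⁺] = 10^(-2.0009) ≈ 0.0100 M.

0.0100 M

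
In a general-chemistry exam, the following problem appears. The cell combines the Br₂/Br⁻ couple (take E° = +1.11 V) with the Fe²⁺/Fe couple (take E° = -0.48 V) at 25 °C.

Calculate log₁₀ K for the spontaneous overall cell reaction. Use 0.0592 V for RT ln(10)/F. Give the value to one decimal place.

Cathode: Br₂/Br⁻; anode: Fe²⁺/Fe. E°cell = +1.59 V, n = 2.
log K = nE°cell / 0.0592 = (2)(+1.59) / 0.0592 = 53.7.

53.7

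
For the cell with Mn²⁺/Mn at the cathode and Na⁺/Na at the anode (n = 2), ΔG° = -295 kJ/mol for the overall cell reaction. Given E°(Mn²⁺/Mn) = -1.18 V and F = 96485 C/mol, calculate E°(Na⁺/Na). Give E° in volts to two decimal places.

E°cell = −ΔG°/(nF) = −(-295×10³)/((2)(96485)) = +1.529 V.
Since Mn²⁺/Mn is the cathode and Na⁺/Na the anode, E°cell = E°(Mn²⁺/Mn) − E°(Na⁺/Na).
So E°(Na⁺/Na) = E°(Mn²⁺/Mn) − E°cell = (-1.18) − (+1.529) = -2.71 V.

-2.71 V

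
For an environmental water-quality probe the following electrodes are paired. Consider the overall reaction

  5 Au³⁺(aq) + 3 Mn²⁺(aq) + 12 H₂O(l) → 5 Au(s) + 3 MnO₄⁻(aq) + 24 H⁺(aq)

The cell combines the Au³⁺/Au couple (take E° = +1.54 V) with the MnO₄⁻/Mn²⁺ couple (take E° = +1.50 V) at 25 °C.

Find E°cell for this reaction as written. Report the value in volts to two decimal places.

+0.04 V

The Au³⁺/Au couple has the higher reduction potential, so it is the cathode; MnO₄⁻/Mn²⁺ is oxidised at the anode.
E°cell = E°(cathode) − E°(anode) = (+1.54) − (+1.50) = +0.04 V.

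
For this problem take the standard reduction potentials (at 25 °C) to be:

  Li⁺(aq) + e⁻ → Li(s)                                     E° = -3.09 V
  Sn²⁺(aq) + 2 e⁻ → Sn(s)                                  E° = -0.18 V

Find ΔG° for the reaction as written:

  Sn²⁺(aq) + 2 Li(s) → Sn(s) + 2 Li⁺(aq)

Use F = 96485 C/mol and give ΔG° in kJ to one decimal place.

As written, Sn²⁺/Sn is reduced (cathode) and Li⁺/Li is oxidised (anode), so E°cell = (-0.18) − (-3.09) = +2.91 V.
Balancing electrons gives n = 2.
ΔG° = −nFE° = −(2)(96485)(+2.91) = -561,543 J = -561.5 kJ.

-561.5 kJ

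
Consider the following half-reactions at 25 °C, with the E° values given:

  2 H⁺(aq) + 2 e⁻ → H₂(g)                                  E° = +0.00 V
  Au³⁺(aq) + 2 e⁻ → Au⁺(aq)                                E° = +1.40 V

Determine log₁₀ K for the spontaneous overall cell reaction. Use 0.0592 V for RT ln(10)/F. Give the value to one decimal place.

Cathode: Au³⁺/Au⁺; anode: H⁺/H₂. E°cell = +1.40 V, n = 2.
log K = nE°cell / 0.0592 = (2)(+1.40) / 0.0592 = 47.3.

47.3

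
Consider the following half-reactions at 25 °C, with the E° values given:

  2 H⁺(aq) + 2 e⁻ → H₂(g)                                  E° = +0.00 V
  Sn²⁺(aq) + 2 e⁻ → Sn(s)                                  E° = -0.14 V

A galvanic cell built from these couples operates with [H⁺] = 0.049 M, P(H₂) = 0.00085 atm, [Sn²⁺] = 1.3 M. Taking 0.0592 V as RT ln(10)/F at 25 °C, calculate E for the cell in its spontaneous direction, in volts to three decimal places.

H⁺/H₂ is the cathode (higher E°), Sn²⁺/Sn the anode: E°cell = +0.00 − (-0.14) = +0.14 V, n = 2.
Overall: 2 H⁺(aq) + Sn(s) → H₂(g) + Sn²⁺(aq)
Q = P(H₂)·[Sn²⁺] / ([H⁺]^2); log Q = -0.337.
E = E° − (0.0592/n) log Q = +0.14 − (0.0592/2)(-0.337) = +0.150 V.

+0.150 V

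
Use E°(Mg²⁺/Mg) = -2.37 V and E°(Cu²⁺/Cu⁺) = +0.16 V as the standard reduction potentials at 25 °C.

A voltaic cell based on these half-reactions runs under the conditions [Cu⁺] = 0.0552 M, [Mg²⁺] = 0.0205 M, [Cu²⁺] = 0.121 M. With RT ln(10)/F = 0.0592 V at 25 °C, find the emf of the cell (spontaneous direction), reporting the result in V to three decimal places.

+2.600 V

Cu²⁺/Cu⁺ is the cathode (higher E°), Mg²⁺/Mg the anode: E°cell = +0.16 − (-2.37) = +2.53 V, n = 2.
Overall: 2 Cu²⁺(aq) + Mg(s) → 2 Cu⁺(aq) + Mg²⁺(aq)
Q = [Cu⁺]^2·[Mg²⁺] / ([Cu²⁺]^2); log Q = -2.370.
E = E° − (0.0592/n) log Q = +2.53 − (0.0592/2)(-2.370) = +2.600 V.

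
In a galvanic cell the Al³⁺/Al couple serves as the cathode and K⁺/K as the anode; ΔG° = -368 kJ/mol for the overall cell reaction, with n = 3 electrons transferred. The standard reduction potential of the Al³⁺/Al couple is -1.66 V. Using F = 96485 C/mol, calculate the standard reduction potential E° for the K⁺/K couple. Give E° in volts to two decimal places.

-2.93 V

E°cell = −ΔG°/(nF) = −(-368×10³)/((3)(96485)) = +1.271 V.
Since Al³⁺/Al is the cathode and K⁺/K the anode, E°cell = E°(Al³⁺/Al) − E°(K⁺/K).
So E°(K⁺/K) = E°(Al³⁺/Al) − E°cell = (-1.66) − (+1.271) = -2.93 V.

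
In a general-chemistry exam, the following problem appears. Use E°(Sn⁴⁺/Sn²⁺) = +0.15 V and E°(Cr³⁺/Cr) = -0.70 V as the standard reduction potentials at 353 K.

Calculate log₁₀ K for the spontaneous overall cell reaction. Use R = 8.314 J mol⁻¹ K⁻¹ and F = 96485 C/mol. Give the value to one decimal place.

72.8

Cathode: Sn⁴⁺/Sn²⁺; anode: Cr³⁺/Cr. E°cell = (+0.15) − (-0.70) = +0.85 V, with n = 6.
ΔG° = −nFE° = −RT ln K, so ln K = nFE°/(RT) = (6)(96485)(+0.85) / ((8.314)(353)) = 167.666.
log₁₀ K = 167.666 / ln 10 = 72.8.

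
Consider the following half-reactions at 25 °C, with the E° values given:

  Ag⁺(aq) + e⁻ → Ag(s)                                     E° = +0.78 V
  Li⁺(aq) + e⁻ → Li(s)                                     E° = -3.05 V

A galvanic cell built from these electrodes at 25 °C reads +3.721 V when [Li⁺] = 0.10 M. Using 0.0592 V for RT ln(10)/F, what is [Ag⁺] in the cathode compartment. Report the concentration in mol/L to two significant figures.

0.0014 M

Ag⁺/Ag is the cathode, Li⁺/Li the anode: E°cell = +3.83 V, n = 1.
Overall reaction: Ag⁺(aq) + Li(s) → Ag(s) + Li⁺(aq); Q = [Li⁺]^1/[Ag⁺]^1.
From E = E° − (0.0592/n) log Q: log Q = (E° − E)·n/0.0592 = (+3.83 − (+3.721))·1/0.0592 = 1.8412.
So 1·log[Ag⁺] = 1·log(0.1) − log Q = -1.0000 − (1.8412) = -2.8412; [Ag⁺] = 10^(-2.8412) ≈ 0.0014 M.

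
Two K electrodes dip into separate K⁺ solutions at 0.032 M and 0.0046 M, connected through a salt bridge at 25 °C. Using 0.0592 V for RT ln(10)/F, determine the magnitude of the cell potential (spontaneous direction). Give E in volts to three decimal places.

For a concentration cell E°cell = 0. The 0.032 M side is the cathode (reduction is favoured where [K⁺] is higher).
With n = 1, E = −(0.0592/1) log([K⁺]ₐₙ/[K⁺]꜀ₐₜ) = −(0.0592/1) log(0.0046/0.032) = −(0.0592/1)(-0.842) = +0.050 V.

+0.050 V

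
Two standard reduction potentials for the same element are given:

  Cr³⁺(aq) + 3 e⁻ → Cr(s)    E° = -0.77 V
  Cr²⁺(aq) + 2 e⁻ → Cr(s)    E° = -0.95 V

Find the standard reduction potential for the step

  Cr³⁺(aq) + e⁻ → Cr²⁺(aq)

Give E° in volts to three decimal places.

Sequential free energies add, so n₃E°₃ = n₁E°₁ + n₂E°₂.
With n₃ = 3, and the known step contributing 2×(-0.95) V, the unknown satisfies 1·E° = 3×(-0.77) − 2×(-0.95) = -0.410.
E° = -0.410 / 1 = -0.410 V.

-0.410 V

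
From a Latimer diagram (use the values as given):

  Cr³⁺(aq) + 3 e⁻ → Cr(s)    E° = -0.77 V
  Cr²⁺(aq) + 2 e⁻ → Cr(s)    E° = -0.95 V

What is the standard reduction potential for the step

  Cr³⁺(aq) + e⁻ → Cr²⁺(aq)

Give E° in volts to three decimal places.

-0.410 V

Sequential free energies add, so n₃E°₃ = n₁E°₁ + n₂E°₂.
With n₃ = 3, and the known step contributing 2×(-0.95) V, the unknown satisfies 1·E° = 3×(-0.77) − 2×(-0.95) = -0.410.
E° = -0.410 / 1 = -0.410 V.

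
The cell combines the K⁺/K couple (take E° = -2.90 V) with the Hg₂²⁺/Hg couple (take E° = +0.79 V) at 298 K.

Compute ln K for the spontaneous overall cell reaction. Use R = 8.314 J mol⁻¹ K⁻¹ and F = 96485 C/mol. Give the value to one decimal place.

Cathode: Hg₂²⁺/Hg; anode: K⁺/K. E°cell = (+0.79) − (-2.90) = +3.69 V, with n = 2.
ΔG° = −nFE° = −RT ln K, so ln K = nFE°/(RT) = (2)(96485)(+3.69) / ((8.314)(298)) = 287.402.

287.4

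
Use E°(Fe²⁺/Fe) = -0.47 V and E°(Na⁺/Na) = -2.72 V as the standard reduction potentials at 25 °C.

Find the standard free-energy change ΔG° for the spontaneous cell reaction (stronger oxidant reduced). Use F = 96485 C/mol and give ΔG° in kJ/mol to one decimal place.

-434.2 kJ/mol

Fe²⁺/Fe (E° = -0.47 V) is the cathode; Na⁺/Na (E° = -2.72 V) is the anode, so E°cell = +2.25 V.
Balancing electrons gives n = 2 (lcm of 2 and 1).
ΔG° = −nFE° = −(2)(96485)(+2.25) = -434,182 J = -434.2 kJ/mol.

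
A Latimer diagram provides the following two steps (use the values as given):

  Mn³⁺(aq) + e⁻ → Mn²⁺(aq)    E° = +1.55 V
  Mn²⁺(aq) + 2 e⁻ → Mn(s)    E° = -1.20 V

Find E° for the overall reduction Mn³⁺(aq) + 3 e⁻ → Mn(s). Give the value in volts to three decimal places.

Since ΔG° = −nFE° is additive over sequential reductions, n₃E°₃ = n₁E°₁ + n₂E°₂.
E°₃ = (1×+1.55 + 2×-1.20) / 3 = (-0.850) / 3 = -0.283 V.
Simply averaging or adding the two E° values would be wrong; the electron-weighted sum is required.

-0.283 V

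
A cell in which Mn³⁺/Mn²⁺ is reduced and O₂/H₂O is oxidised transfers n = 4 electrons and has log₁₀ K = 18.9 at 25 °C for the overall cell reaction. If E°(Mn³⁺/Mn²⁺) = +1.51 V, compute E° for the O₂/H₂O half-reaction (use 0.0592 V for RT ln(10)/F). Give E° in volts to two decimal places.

+1.23 V

E°cell = (0.0592/n)·log K = (0.0592/4)(18.9) = +0.280 V.
Since Mn³⁺/Mn²⁺ is the cathode and O₂/H₂O the anode, E°cell = E°(Mn³⁺/Mn²⁺) − E°(O₂/H₂O).
So E°(O₂/H₂O) = E°(Mn³⁺/Mn²⁺) − E°cell = (+1.51) − (+0.280) = +1.23 V.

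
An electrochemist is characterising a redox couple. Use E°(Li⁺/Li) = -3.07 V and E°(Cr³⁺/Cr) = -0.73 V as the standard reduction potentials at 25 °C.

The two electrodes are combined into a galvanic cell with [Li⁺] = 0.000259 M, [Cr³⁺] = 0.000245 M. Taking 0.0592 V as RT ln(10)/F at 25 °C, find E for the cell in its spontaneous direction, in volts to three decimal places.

+2.481 V

Cr³⁺/Cr is the cathode (higher E°), Li⁺/Li the anode: E°cell = -0.73 − (-3.07) = +2.34 V, n = 3.
Overall: Cr³⁺(aq) + 3 Li(s) → Cr(s) + 3 Li⁺(aq)
Q = [Li⁺]^3 / ([Cr³⁺]); log Q = -7.149.
E = E° − (0.0592/n) log Q = +2.34 − (0.0592/3)(-7.149) = +2.481 V.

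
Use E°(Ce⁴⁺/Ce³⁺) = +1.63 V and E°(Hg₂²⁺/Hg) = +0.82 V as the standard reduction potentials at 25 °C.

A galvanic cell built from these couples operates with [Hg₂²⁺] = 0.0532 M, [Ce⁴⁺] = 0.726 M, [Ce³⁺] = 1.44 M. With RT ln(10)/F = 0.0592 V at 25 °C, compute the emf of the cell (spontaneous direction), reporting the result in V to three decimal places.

+0.830 V

Ce⁴⁺/Ce³⁺ is the cathode (higher E°), Hg₂²⁺/Hg the anode: E°cell = +1.63 − (+0.82) = +0.81 V, n = 2.
Overall: 2 Ce⁴⁺(aq) + 2 Hg(l) → 2 Ce³⁺(aq) + Hg₂²⁺(aq)
Q = [Ce³⁺]^2·[Hg₂²⁺] / ([Ce⁴⁺]^2); log Q = -0.679.
E = E° − (0.0592/n) log Q = +0.81 − (0.0592/2)(-0.679) = +0.830 V.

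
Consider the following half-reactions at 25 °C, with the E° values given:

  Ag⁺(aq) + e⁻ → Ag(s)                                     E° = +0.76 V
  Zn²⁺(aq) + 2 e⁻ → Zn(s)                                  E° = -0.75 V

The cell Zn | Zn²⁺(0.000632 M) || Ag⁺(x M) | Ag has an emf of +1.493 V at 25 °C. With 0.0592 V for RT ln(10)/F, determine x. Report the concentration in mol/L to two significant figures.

Ag⁺/Ag is the cathode, Zn²⁺/Zn the anode: E°cell = +1.51 V, n = 2.
Overall reaction: 2 Ag⁺(aq) + Zn(s) → 2 Ag(s) + Zn²⁺(aq); Q = [Zn²⁺]^1/[Ag⁺]^2.
From E = E° − (0.0592/n) log Q: log Q = (E° − E)·n/0.0592 = (+1.51 − (+1.493))·2/0.0592 = 0.5743.
So 2·log[Ag⁺] = 1·log(0.000632) − log Q = -3.1993 − (0.5743) = -3.7736; log[Ag⁺] = -3.7736 / 2 = -1.8868; [Ag⁺] = 10^(-1.8868) ≈ 0.013 M.

0.013 M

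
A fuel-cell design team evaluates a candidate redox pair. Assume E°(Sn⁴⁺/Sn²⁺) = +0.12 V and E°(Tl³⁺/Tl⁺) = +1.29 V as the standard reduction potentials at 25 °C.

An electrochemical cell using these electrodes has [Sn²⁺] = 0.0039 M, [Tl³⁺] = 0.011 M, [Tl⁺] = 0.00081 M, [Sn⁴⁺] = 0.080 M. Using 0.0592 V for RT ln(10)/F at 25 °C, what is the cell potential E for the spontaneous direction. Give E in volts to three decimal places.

+1.165 V

Tl³⁺/Tl⁺ is the cathode (higher E°), Sn⁴⁺/Sn²⁺ the anode: E°cell = +1.29 − (+0.12) = +1.17 V, n = 2.
Overall: Tl³⁺(aq) + Sn²⁺(aq) → Tl⁺(aq) + Sn⁴⁺(aq)
Q = [Tl⁺]·[Sn⁴⁺] / ([Tl³⁺]·[Sn²⁺]); log Q = 0.179.
E = E° − (0.0592/n) log Q = +1.17 − (0.0592/2)(0.179) = +1.165 V.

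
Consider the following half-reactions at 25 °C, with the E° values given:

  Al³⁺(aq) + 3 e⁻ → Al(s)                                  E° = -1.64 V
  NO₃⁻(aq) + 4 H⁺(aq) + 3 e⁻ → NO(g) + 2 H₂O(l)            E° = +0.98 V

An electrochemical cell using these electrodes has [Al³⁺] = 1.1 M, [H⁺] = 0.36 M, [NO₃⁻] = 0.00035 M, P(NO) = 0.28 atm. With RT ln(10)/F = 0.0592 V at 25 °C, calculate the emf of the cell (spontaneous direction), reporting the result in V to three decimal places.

+2.527 V

NO₃⁻/NO is the cathode (higher E°), Al³⁺/Al the anode: E°cell = +0.98 − (-1.64) = +2.62 V, n = 3.
Overall: NO₃⁻(aq) + 4 H⁺(aq) + Al(s) → NO(g) + 2 H₂O(l) + Al³⁺(aq)
Q = P(NO)·[Al³⁺] / ([NO₃⁻]·[H⁺]^4); log Q = 4.719.
E = E° − (0.0592/n) log Q = +2.62 − (0.0592/3)(4.719) = +2.527 V.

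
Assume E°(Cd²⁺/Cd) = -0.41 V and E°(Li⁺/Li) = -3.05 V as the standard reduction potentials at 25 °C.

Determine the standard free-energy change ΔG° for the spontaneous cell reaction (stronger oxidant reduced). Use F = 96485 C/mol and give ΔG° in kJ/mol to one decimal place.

Cd²⁺/Cd (E° = -0.41 V) is the cathode; Li⁺/Li (E° = -3.05 V) is the anode, so E°cell = +2.64 V.
Balancing electrons gives n = 2 (lcm of 2 and 1).
ΔG° = −nFE° = −(2)(96485)(+2.64) = -509,441 J = -509.4 kJ/mol.

-509.4 kJ/mol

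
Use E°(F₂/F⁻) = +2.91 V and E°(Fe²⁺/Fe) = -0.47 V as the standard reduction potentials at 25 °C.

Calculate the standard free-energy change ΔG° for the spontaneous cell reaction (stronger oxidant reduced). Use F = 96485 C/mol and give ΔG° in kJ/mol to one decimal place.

-652.2 kJ/mol

F₂/F⁻ (E° = +2.91 V) is the cathode; Fe²⁺/Fe (E° = -0.47 V) is the anode, so E°cell = +3.38 V.
Balancing electrons gives n = 2 (lcm of 2 and 2).
ΔG° = −nFE° = −(2)(96485)(+3.38) = -652,239 J = -652.2 kJ/mol.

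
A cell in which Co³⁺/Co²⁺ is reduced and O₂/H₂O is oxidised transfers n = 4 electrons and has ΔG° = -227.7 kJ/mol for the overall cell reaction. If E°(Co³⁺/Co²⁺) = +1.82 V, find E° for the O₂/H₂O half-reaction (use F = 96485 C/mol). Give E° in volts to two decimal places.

E°cell = −ΔG°/(nF) = −(-227.7×10³)/((4)(96485)) = +0.590 V.
Since Co³⁺/Co²⁺ is the cathode and O₂/H₂O the anode, E°cell = E°(Co³⁺/Co²⁺) − E°(O₂/H₂O).
So E°(O₂/H₂O) = E°(Co³⁺/Co²⁺) − E°cell = (+1.82) − (+0.590) = +1.23 V.

+1.23 V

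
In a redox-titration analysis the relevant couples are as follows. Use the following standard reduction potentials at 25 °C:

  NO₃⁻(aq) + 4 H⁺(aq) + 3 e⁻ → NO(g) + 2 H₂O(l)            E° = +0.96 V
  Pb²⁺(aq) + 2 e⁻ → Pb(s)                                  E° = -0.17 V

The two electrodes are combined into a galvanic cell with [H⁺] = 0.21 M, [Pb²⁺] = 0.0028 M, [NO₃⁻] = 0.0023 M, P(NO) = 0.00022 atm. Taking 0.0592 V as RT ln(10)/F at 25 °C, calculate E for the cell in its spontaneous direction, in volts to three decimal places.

+1.172 V

NO₃⁻/NO is the cathode (higher E°), Pb²⁺/Pb the anode: E°cell = +0.96 − (-0.17) = +1.13 V, n = 6.
Overall: 2 NO₃⁻(aq) + 8 H⁺(aq) + 3 Pb(s) → 2 NO(g) + 4 H₂O(l) + 3 Pb²⁺(aq)
Q = P(NO)^2·[Pb²⁺]^3 / ([NO₃⁻]^2·[H⁺]^8); log Q = -4.275.
E = E° − (0.0592/n) log Q = +1.13 − (0.0592/6)(-4.275) = +1.172 V.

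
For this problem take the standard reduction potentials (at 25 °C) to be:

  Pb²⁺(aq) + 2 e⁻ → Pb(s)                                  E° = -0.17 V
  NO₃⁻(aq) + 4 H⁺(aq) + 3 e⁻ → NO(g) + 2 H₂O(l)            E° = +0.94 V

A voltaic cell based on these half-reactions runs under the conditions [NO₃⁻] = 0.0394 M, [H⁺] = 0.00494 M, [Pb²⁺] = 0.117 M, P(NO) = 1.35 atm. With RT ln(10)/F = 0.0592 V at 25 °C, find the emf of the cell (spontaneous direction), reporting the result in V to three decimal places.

+0.925 V

NO₃⁻/NO is the cathode (higher E°), Pb²⁺/Pb the anode: E°cell = +0.94 − (-0.17) = +1.11 V, n = 6.
Overall: 2 NO₃⁻(aq) + 8 H⁺(aq) + 3 Pb(s) → 2 NO(g) + 4 H₂O(l) + 3 Pb²⁺(aq)
Q = P(NO)^2·[Pb²⁺]^3 / ([NO₃⁻]^2·[H⁺]^8); log Q = 18.724.
E = E° − (0.0592/n) log Q = +1.11 − (0.0592/6)(18.724) = +0.925 V.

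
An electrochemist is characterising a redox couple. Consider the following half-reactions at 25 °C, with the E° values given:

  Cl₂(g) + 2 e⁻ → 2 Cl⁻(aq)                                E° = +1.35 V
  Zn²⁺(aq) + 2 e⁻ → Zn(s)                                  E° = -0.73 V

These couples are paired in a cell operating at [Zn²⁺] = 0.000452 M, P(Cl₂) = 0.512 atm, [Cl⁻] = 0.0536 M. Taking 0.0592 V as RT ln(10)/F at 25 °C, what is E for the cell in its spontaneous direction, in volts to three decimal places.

Cl₂/Cl⁻ is the cathode (higher E°), Zn²⁺/Zn the anode: E°cell = +1.35 − (-0.73) = +2.08 V, n = 2.
Overall: Cl₂(g) + Zn(s) → 2 Cl⁻(aq) + Zn²⁺(aq)
Q = [Cl⁻]^2·[Zn²⁺] / (P(Cl₂)); log Q = -5.596.
E = E° − (0.0592/n) log Q = +2.08 − (0.0592/2)(-5.596) = +2.246 V.

+2.246 V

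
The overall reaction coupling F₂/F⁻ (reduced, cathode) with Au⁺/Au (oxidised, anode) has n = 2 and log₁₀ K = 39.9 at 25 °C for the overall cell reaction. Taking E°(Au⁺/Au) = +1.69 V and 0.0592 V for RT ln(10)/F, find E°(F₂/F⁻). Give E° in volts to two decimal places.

E°cell = (0.0592/n)·log K = (0.0592/2)(39.9) = +1.181 V.
Since F₂/F⁻ is the cathode and Au⁺/Au the anode, E°cell = E°(F₂/F⁻) − E°(Au⁺/Au).
So E°(F₂/F⁻) = E°cell + E°(Au⁺/Au) = +1.181 + (+1.69) = +2.87 V.

+2.87 V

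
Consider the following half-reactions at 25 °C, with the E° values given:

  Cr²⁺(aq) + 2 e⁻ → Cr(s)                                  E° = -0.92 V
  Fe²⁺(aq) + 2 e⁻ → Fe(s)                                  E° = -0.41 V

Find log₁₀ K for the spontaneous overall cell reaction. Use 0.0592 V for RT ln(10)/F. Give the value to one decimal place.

Cathode: Fe²⁺/Fe; anode: Cr²⁺/Cr. E°cell = +0.51 V, n = 2.
log K = nE°cell / 0.0592 = (2)(+0.51) / 0.0592 = 17.2.

17.2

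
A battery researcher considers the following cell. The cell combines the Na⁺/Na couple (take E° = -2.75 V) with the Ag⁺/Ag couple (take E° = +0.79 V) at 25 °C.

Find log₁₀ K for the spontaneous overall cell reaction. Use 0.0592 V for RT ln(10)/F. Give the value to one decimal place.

Cathode: Ag⁺/Ag; anode: Na⁺/Na. E°cell = +3.54 V, n = 1.
log K = nE°cell / 0.0592 = (1)(+3.54) / 0.0592 = 59.8.

59.8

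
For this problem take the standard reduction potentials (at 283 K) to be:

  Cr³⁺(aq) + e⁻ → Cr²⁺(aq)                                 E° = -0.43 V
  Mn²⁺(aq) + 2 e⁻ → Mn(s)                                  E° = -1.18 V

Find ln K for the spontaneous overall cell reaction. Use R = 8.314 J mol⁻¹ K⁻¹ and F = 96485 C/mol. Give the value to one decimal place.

Cathode: Cr³⁺/Cr²⁺; anode: Mn²⁺/Mn. E°cell = (-0.43) − (-1.18) = +0.75 V, with n = 2.
ΔG° = −nFE° = −RT ln K, so ln K = nFE°/(RT) = (2)(96485)(+0.75) / ((8.314)(283)) = 61.511.

61.5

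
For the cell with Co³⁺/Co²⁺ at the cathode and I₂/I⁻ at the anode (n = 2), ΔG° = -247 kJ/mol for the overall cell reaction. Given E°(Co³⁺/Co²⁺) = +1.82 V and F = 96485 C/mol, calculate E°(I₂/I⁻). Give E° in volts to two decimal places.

E°cell = −ΔG°/(nF) = −(-247×10³)/((2)(96485)) = +1.280 V.
Since Co³⁺/Co²⁺ is the cathode and I₂/I⁻ the anode, E°cell = E°(Co³⁺/Co²⁺) − E°(I₂/I⁻).
So E°(I₂/I⁻) = E°(Co³⁺/Co²⁺) − E°cell = (+1.82) − (+1.280) = +0.54 V.

+0.54 V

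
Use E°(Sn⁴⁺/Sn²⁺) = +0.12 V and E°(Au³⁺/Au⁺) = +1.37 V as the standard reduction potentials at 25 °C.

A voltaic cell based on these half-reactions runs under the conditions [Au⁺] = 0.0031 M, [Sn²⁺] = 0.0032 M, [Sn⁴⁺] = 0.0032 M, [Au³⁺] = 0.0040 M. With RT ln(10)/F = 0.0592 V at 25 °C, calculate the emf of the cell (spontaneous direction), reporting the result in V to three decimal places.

Au³⁺/Au⁺ is the cathode (higher E°), Sn⁴⁺/Sn²⁺ the anode: E°cell = +1.37 − (+0.12) = +1.25 V, n = 2.
Overall: Au³⁺(aq) + Sn²⁺(aq) → Au⁺(aq) + Sn⁴⁺(aq)
Q = [Au⁺]·[Sn⁴⁺] / ([Au³⁺]·[Sn²⁺]); log Q = -0.111.
E = E° − (0.0592/n) log Q = +1.25 − (0.0592/2)(-0.111) = +1.253 V.

+1.253 V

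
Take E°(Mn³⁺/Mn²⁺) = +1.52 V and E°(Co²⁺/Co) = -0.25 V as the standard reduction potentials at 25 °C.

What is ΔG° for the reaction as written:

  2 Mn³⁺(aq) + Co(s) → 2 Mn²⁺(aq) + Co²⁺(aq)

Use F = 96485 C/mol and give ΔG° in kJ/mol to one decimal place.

-341.6 kJ/mol

As written, Mn³⁺/Mn²⁺ is reduced (cathode) and Co²⁺/Co is oxidised (anode), so E°cell = (+1.52) − (-0.25) = +1.77 V.
Balancing electrons gives n = 2.
ΔG° = −nFE° = −(2)(96485)(+1.77) = -341,557 J = -341.6 kJ/mol.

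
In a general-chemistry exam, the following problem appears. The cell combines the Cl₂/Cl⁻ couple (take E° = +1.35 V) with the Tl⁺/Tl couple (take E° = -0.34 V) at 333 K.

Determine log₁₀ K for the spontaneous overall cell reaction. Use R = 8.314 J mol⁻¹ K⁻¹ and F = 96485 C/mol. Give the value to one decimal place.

51.2

Cathode: Cl₂/Cl⁻; anode: Tl⁺/Tl. E°cell = (+1.35) − (-0.34) = +1.69 V, with n = 2.
ΔG° = −nFE° = −RT ln K, so ln K = nFE°/(RT) = (2)(96485)(+1.69) / ((8.314)(333)) = 117.794.
log₁₀ K = 117.794 / ln 10 = 51.2.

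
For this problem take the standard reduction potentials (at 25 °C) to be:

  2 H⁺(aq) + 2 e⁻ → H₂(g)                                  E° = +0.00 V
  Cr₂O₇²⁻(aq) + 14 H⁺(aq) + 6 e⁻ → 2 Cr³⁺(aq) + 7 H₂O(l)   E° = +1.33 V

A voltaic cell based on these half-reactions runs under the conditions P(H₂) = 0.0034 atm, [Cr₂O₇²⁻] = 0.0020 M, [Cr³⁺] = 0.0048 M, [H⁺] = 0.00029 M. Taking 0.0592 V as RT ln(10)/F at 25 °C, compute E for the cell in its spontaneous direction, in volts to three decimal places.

Cr₂O₇²⁻/Cr³⁺ is the cathode (higher E°), H⁺/H₂ the anode: E°cell = +1.33 − (+0.00) = +1.33 V, n = 6.
Overall: Cr₂O₇²⁻(aq) + 8 H⁺(aq) + 3 H₂(g) → 2 Cr³⁺(aq) + 7 H₂O(l)
Q = [Cr³⁺]^2 / ([Cr₂O₇²⁻]·[H⁺]^8·P(H₂)^3); log Q = 33.768.
E = E° − (0.0592/n) log Q = +1.33 − (0.0592/6)(33.768) = +0.997 V.

+0.997 V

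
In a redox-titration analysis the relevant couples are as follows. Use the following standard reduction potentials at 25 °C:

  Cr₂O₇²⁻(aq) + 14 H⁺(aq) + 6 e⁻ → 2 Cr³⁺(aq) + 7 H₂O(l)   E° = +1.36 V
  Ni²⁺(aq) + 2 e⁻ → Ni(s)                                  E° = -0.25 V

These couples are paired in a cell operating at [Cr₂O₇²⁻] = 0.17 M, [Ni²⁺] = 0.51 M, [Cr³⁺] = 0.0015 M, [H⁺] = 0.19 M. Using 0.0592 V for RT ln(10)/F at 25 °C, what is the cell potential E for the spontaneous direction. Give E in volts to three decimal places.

+1.567 V

Cr₂O₇²⁻/Cr³⁺ is the cathode (higher E°), Ni²⁺/Ni the anode: E°cell = +1.36 − (-0.25) = +1.61 V, n = 6.
Overall: Cr₂O₇²⁻(aq) + 14 H⁺(aq) + 3 Ni(s) → 2 Cr³⁺(aq) + 7 H₂O(l) + 3 Ni²⁺(aq)
Q = [Cr³⁺]^2·[Ni²⁺]^3 / ([Cr₂O₇²⁻]·[H⁺]^14); log Q = 4.342.
E = E° − (0.0592/n) log Q = +1.61 − (0.0592/6)(4.342) = +1.567 V.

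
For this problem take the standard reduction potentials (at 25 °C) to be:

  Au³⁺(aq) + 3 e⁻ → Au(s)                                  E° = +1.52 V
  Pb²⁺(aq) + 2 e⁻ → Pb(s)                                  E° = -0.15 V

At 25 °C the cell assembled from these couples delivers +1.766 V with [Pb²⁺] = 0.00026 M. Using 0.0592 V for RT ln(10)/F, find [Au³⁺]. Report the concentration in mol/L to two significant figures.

0.31 M

Au³⁺/Au is the cathode, Pb²⁺/Pb the anode: E°cell = +1.67 V, n = 6.
Overall reaction: 2 Au³⁺(aq) + 3 Pb(s) → 2 Au(s) + 3 Pb²⁺(aq); Q = [Pb²⁺]^3/[Au³⁺]^2.
From E = E° − (0.0592/n) log Q: log Q = (E° − E)·n/0.0592 = (+1.67 − (+1.766))·6/0.0592 = -9.7297.
So 2·log[Au³⁺] = 3·log(0.00026) − log Q = -10.7551 − (-9.7297) = -1.0254; log[Au³⁺] = -1.0254 / 2 = -0.5127; [Au³⁺] = 10^(-0.5127) ≈ 0.31 M.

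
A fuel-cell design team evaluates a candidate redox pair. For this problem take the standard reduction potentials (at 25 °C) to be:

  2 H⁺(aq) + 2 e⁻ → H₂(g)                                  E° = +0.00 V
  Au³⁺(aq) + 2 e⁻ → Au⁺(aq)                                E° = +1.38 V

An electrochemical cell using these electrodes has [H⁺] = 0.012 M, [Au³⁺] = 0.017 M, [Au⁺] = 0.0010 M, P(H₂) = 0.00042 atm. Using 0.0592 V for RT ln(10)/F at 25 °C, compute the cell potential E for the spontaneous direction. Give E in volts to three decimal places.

+1.430 V

Au³⁺/Au⁺ is the cathode (higher E°), H⁺/H₂ the anode: E°cell = +1.38 − (+0.00) = +1.38 V, n = 2.
Overall: Au³⁺(aq) + H₂(g) → Au⁺(aq) + 2 H⁺(aq)
Q = [Au⁺]·[H⁺]^2 / ([Au³⁺]·P(H₂)); log Q = -1.695.
E = E° − (0.0592/n) log Q = +1.38 − (0.0592/2)(-1.695) = +1.430 V.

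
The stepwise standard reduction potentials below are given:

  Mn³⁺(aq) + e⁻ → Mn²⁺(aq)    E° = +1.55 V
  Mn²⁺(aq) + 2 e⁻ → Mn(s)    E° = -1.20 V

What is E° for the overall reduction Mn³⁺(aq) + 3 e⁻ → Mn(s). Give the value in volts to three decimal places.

Adding the free-energy changes (−nFE°) of the two steps gives −n₃FE°₃ = −n₁FE°₁ − n₂FE°₂.
E°₃ = (1×+1.55 + 2×-1.20) / 3 = (-0.850) / 3 = -0.283 V.

-0.283 V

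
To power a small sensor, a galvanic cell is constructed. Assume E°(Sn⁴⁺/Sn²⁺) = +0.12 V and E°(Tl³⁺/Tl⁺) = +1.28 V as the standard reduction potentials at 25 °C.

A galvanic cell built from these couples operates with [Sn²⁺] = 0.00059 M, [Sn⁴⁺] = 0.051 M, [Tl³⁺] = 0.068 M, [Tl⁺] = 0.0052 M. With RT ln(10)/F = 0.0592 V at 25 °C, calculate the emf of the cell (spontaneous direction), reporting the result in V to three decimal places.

Tl³⁺/Tl⁺ is the cathode (higher E°), Sn⁴⁺/Sn²⁺ the anode: E°cell = +1.28 − (+0.12) = +1.16 V, n = 2.
Overall: Tl³⁺(aq) + Sn²⁺(aq) → Tl⁺(aq) + Sn⁴⁺(aq)
Q = [Tl⁺]·[Sn⁴⁺] / ([Tl³⁺]·[Sn²⁺]); log Q = 0.820.
E = E° − (0.0592/n) log Q = +1.16 − (0.0592/2)(0.820) = +1.136 V.

+1.136 V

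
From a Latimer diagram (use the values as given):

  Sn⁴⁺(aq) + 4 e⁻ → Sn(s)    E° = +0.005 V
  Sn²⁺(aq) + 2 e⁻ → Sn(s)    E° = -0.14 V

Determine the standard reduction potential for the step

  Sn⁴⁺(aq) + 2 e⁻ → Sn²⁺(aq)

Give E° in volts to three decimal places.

Sequential free energies add, so n₃E°₃ = n₁E°₁ + n₂E°₂.
With n₃ = 4, and the known step contributing 2×(-0.14) V, the unknown satisfies 2·E° = 4×(+0.005) − 2×(-0.14) = +0.300.
E° = +0.300 / 2 = +0.150 V.

+0.150 V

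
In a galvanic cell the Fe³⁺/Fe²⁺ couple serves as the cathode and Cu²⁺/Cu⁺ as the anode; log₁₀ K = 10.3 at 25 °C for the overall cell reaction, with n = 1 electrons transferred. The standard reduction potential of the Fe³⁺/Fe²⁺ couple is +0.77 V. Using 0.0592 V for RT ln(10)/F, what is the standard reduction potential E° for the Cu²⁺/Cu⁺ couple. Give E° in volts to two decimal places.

+0.16 V

E°cell = (0.0592/n)·log K = (0.0592/1)(10.3) = +0.610 V.
Since Fe³⁺/Fe²⁺ is the cathode and Cu²⁺/Cu⁺ the anode, E°cell = E°(Fe³⁺/Fe²⁺) − E°(Cu²⁺/Cu⁺).
So E°(Cu²⁺/Cu⁺) = E°(Fe³⁺/Fe²⁺) − E°cell = (+0.77) − (+0.610) = +0.16 V.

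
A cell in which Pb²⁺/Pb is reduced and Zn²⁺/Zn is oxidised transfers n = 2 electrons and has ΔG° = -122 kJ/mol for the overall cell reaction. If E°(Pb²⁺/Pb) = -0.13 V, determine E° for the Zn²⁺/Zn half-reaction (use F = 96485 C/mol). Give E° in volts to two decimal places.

-0.76 V

E°cell = −ΔG°/(nF) = −(-122×10³)/((2)(96485)) = +0.632 V.
Since Pb²⁺/Pb is the cathode and Zn²⁺/Zn the anode, E°cell = E°(Pb²⁺/Pb) − E°(Zn²⁺/Zn).
So E°(Zn²⁺/Zn) = E°(Pb²⁺/Pb) − E°cell = (-0.13) − (+0.632) = -0.76 V.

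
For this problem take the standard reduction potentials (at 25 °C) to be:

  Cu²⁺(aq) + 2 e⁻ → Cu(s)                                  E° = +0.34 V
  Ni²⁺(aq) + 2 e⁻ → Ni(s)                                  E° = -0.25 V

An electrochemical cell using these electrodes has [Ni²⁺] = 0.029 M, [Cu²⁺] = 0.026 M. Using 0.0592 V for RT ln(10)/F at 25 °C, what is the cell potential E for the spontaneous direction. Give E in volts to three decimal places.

Cu²⁺/Cu is the cathode (higher E°), Ni²⁺/Ni the anode: E°cell = +0.34 − (-0.25) = +0.59 V, n = 2.
Overall: Cu²⁺(aq) + Ni(s) → Cu(s) + Ni²⁺(aq)
Q = [Ni²⁺] / ([Cu²⁺]); log Q = 0.047.
E = E° − (0.0592/n) log Q = +0.59 − (0.0592/2)(0.047) = +0.589 V.

+0.589 V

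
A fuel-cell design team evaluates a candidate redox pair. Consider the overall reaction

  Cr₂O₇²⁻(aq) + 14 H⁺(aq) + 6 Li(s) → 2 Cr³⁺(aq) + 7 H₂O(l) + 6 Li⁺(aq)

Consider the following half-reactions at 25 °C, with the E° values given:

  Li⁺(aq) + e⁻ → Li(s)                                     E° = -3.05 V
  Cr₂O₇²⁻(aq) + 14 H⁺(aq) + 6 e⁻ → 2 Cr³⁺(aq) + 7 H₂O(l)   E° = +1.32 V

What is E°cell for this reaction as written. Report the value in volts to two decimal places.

The Cr₂O₇²⁻/Cr³⁺ couple has the higher reduction potential, so it is the cathode; Li⁺/Li is oxidised at the anode.
E°cell = E°(cathode) − E°(anode) = (+1.32) − (-3.05) = +4.37 V.

+4.37 V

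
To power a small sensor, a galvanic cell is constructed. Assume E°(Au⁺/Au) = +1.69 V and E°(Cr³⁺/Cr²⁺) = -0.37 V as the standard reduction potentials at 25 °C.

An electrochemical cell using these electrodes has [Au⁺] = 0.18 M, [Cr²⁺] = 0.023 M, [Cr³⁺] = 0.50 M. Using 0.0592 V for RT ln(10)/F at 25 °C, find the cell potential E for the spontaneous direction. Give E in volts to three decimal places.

+1.937 V

Au⁺/Au is the cathode (higher E°), Cr³⁺/Cr²⁺ the anode: E°cell = +1.69 − (-0.37) = +2.06 V, n = 1.
Overall: Au⁺(aq) + Cr²⁺(aq) → Au(s) + Cr³⁺(aq)
Q = [Cr³⁺] / ([Au⁺]·[Cr²⁺]); log Q = 2.082.
E = E° − (0.0592/n) log Q = +2.06 − (0.0592/1)(2.082) = +1.937 V.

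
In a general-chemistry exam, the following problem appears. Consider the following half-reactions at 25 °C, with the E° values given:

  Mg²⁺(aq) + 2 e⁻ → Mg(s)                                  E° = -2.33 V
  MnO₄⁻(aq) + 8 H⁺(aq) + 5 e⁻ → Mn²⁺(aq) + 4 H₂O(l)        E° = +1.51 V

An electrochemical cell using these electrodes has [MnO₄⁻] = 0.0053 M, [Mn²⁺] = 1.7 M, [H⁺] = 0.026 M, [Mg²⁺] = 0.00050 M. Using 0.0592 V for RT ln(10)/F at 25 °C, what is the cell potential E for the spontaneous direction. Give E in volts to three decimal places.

MnO₄⁻/Mn²⁺ is the cathode (higher E°), Mg²⁺/Mg the anode: E°cell = +1.51 − (-2.33) = +3.84 V, n = 10.
Overall: 2 MnO₄⁻(aq) + 16 H⁺(aq) + 5 Mg(s) → 2 Mn²⁺(aq) + 8 H₂O(l) + 5 Mg²⁺(aq)
Q = [Mn²⁺]^2·[Mg²⁺]^5 / ([MnO₄⁻]^2·[H⁺]^16); log Q = 13.868.
E = E° − (0.0592/n) log Q = +3.84 − (0.0592/10)(13.868) = +3.758 V.

+3.758 V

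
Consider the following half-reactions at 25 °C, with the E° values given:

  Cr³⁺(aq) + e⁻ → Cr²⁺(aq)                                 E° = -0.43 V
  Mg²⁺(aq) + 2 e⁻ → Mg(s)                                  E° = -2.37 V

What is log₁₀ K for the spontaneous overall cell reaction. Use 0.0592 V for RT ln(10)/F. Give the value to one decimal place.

65.5

Cathode: Cr³⁺/Cr²⁺; anode: Mg²⁺/Mg. E°cell = +1.94 V, n = 2.
log K = nE°cell / 0.0592 = (2)(+1.94) / 0.0592 = 65.5.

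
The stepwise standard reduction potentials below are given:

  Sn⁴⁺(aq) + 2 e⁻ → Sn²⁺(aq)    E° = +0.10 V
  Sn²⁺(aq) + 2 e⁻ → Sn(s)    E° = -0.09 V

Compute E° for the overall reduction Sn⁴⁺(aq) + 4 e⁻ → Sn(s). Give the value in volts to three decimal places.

+0.005 V

Standard free energies of sequential steps add: ΔG°₃ = ΔG°₁ + ΔG°₂, so n₃E°₃ = n₁E°₁ + n₂E°₂.
E°₃ = (2×+0.10 + 2×-0.09) / 4 = (+0.020) / 4 = +0.005 V.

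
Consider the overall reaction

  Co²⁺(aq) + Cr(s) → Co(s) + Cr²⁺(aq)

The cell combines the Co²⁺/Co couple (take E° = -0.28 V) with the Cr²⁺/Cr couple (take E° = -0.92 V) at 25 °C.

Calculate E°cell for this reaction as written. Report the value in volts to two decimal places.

The Co²⁺/Co couple has the higher reduction potential, so it is the cathode; Cr²⁺/Cr is oxidised at the anode.
E°cell = E°(cathode) − E°(anode) = (-0.28) − (-0.92) = +0.64 V.
Since E°cell > 0, the reaction is spontaneous under standard conditions.

+0.64 V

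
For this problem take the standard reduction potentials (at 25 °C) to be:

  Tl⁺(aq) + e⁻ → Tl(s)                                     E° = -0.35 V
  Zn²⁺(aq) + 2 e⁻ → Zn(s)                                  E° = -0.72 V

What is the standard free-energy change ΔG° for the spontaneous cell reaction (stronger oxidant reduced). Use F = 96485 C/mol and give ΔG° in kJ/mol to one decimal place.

Tl⁺/Tl (E° = -0.35 V) is the cathode; Zn²⁺/Zn (E° = -0.72 V) is the anode, so E°cell = +0.37 V.
Balancing electrons gives n = 2 (lcm of 1 and 2).
ΔG° = −nFE° = −(2)(96485)(+0.37) = -71,399 J = -71.4 kJ/mol.

-71.4 kJ/mol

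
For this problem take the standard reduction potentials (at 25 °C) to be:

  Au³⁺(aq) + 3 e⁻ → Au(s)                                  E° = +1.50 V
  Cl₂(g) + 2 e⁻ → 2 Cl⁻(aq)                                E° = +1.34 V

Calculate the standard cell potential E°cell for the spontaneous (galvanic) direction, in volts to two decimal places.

The Au³⁺/Au couple has the higher reduction potential, so it is the cathode; Cl₂/Cl⁻ is oxidised at the anode.
E°cell = E°(cathode) − E°(anode) = (+1.50) − (+1.34) = +0.16 V.

+0.16 V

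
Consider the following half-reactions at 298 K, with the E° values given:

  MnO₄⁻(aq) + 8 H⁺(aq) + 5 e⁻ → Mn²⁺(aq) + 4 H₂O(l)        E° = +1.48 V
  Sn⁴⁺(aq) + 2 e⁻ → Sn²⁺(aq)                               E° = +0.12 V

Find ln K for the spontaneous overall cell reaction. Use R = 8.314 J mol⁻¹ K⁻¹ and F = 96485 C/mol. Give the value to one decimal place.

529.6

Cathode: MnO₄⁻/Mn²⁺; anode: Sn⁴⁺/Sn²⁺. E°cell = (+1.48) − (+0.12) = +1.36 V, with n = 10.
ΔG° = −nFE° = −RT ln K, so ln K = nFE°/(RT) = (10)(96485)(+1.36) / ((8.314)(298)) = 529.630.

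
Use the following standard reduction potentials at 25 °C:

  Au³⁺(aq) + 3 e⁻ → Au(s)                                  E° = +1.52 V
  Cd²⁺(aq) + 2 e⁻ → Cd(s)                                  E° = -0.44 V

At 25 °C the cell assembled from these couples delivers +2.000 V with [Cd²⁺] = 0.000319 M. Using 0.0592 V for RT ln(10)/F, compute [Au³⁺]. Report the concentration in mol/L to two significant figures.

Au³⁺/Au is the cathode, Cd²⁺/Cd the anode: E°cell = +1.96 V, n = 6.
Overall reaction: 2 Au³⁺(aq) + 3 Cd(s) → 2 Au(s) + 3 Cd²⁺(aq); Q = [Cd²⁺]^3/[Au³⁺]^2.
From E = E° − (0.0592/n) log Q: log Q = (E° − E)·n/0.0592 = (+1.96 − (+2.000))·6/0.0592 = -4.0541.
So 2·log[Au³⁺] = 3·log(0.000319) − log Q = -10.4886 − (-4.0541) = -6.4345; log[Au³⁺] = -6.4345 / 2 = -3.2172; [Au³⁺] = 10^(-3.2172) ≈ 0.00061 M.

0.00061 M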